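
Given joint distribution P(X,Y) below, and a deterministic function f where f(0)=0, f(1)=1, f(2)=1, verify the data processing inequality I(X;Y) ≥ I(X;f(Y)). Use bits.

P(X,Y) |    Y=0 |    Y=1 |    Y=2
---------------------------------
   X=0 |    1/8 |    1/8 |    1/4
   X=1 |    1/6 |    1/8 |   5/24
I(X;Y) = 0.0070, I(X;f(Y)) = 0.0061, inequality holds: 0.0070 ≥ 0.0061

Data Processing Inequality: For any Markov chain X → Y → Z, we have I(X;Y) ≥ I(X;Z).

Here Z = f(Y) is a deterministic function of Y, forming X → Y → Z.

Original I(X;Y) = 0.0070 bits

After applying f:
P(X,Z) where Z=f(Y):
- P(X,Z=0) = P(X,Y=0)
- P(X,Z=1) = P(X,Y=1) + P(X,Y=2)

I(X;Z) = I(X;f(Y)) = 0.0061 bits

Verification: 0.0070 ≥ 0.0061 ✓

Information cannot be created by processing; the function f can only lose information about X.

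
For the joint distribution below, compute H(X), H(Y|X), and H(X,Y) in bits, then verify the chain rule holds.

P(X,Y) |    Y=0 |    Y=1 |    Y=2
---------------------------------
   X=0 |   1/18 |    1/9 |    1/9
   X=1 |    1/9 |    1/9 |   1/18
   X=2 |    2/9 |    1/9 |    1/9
H(X,Y) = 3.0588, H(X) = 1.5466, H(Y|X) = 1.5122 (all in bits)

Chain rule: H(X,Y) = H(X) + H(Y|X)

Left side — joint entropy directly:
H(X,Y) = -Σ p(x,y) log p(x,y) = 3.0588 bits

Right side — compute H(Y|X) from the conditional distributions:
P(X) = (5/18, 5/18, 4/9), so H(X) = 1.5466 bits
H(Y|X) = Σ_x P(X=x) · H(Y|X=x):
  P(Y|X=0) = (1/5, 2/5, 2/5), H(Y|X=0) = 1.5219, weight P(X=0) = 5/18
  P(Y|X=1) = (2/5, 2/5, 1/5), H(Y|X=1) = 1.5219, weight P(X=1) = 5/18
  P(Y|X=2) = (1/2, 1/4, 1/4), H(Y|X=2) = 1.5000, weight P(X=2) = 4/9
H(Y|X) = 1.5122 bits

H(X) + H(Y|X) = 1.5466 + 1.5122 = 3.0588 bits

Both sides equal 3.0588 bits. ✓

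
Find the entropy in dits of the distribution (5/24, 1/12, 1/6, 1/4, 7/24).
0.6681 dits

Shannon entropy is H(X) = -Σ p(x) log p(x).

For P = (5/24, 1/12, 1/6, 1/4, 7/24):
H = -5/24 × log_10(5/24) -1/12 × log_10(1/12) -1/6 × log_10(1/6) -1/4 × log_10(1/4) -7/24 × log_10(7/24)
H = 0.6681 dits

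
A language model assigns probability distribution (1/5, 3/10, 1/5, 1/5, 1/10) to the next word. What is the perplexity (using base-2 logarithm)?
4.7451

Perplexity is 2^H (or exp(H) for natural log).

First, H = -Σ p log p = 2.2464 bits
Perplexity = 2^2.2464 = 4.7451

Interpretation: The model's uncertainty is equivalent to choosing uniformly among 4.7 options.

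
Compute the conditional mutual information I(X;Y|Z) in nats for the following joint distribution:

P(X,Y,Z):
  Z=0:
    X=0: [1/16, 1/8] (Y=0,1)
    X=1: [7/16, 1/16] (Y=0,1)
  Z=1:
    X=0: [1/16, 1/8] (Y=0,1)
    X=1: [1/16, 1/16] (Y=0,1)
0.0994 nats

Conditional mutual information: I(X;Y|Z) = H(X|Z) + H(Y|Z) - H(X,Y|Z)

H(Z) = 0.6211
H(X,Z) = 1.2342 → H(X|Z) = 0.6132
H(Y,Z) = 1.2342 → H(Y|Z) = 0.6132
H(X,Y,Z) = 1.7480 → H(X,Y|Z) = 1.1269

I(X;Y|Z) = 0.6132 + 0.6132 - 1.1269 = 0.0994 nats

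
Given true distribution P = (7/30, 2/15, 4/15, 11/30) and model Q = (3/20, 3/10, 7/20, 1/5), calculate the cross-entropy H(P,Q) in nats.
1.4733 nats

Cross-entropy: H(P,Q) = -Σ p(x) log q(x)

Alternatively: H(P,Q) = H(P) + D_KL(P||Q)
H(P) = 1.3286 nats
D_KL(P||Q) = 0.1447 nats

H(P,Q) = 1.3286 + 0.1447 = 1.4733 nats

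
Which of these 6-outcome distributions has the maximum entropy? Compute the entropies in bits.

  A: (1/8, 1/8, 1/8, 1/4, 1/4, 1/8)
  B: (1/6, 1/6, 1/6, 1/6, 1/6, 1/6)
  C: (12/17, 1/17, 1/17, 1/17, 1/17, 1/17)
B

For a discrete distribution over n outcomes, entropy is maximized by the uniform distribution.

Computing entropies:
H(A) = 2.5000 bits
H(B) = 2.5850 bits
H(C) = 1.5569 bits

The uniform distribution (where all probabilities equal 1/6) achieves the maximum entropy of log_2(6) = 2.5850 bits.

Distribution B has the highest entropy.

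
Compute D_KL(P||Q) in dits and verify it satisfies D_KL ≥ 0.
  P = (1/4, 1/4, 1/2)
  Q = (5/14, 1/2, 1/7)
0.1581 dits

KL divergence satisfies the Gibbs inequality: D_KL(P||Q) ≥ 0 for all distributions P, Q.

D_KL(P||Q) = Σ p(x) log(p(x)/q(x))
Term by term:
  x=0: 1/4 × log_10[(1/4)/(5/14)] = -0.0387
  x=1: 1/4 × log_10[(1/4)/(1/2)] = -0.0753
  x=2: 1/2 × log_10[(1/2)/(1/7)] = 0.2720
D_KL(P||Q) = 0.1581 dits

D_KL(P||Q) = 0.1581 ≥ 0 ✓

This non-negativity is a fundamental property: relative entropy cannot be negative because it measures how different Q is from P.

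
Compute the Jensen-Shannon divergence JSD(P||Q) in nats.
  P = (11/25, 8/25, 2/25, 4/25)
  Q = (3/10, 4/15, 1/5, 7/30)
0.0246 nats

Jensen-Shannon divergence is:
JSD(P||Q) = 0.5 × D_KL(P||M) + 0.5 × D_KL(Q||M)
where M = 0.5 × (P + Q) is the mixture distribution.

M = 0.5 × (11/25, 8/25, 2/25, 4/25) + 0.5 × (3/10, 4/15, 1/5, 7/30) = (0.37, 0.293333, 0.14, 0.196667)

D_KL(P||M) = 0.0263 nats
D_KL(Q||M) = 0.0229 nats

JSD(P||Q) = 0.5 × 0.0263 + 0.5 × 0.0229 = 0.0246 nats

Unlike KL divergence, JSD is symmetric and bounded: 0 ≤ JSD ≤ log(2).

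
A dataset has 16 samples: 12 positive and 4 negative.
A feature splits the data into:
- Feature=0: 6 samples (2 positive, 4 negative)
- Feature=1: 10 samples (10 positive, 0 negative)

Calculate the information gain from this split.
0.4669 bits

Information Gain = H(Y) - H(Y|Feature)

Before split:
P(positive) = 12/16 = 0.7500
H(Y) = 0.8113 bits

After split:
Feature=0: H = 0.9183 bits (weight = 6/16)
Feature=1: H = 0.0000 bits (weight = 10/16)
H(Y|Feature) = (6/16)×0.9183 + (10/16)×0.0000 = 0.3444 bits

Information Gain = 0.8113 - 0.3444 = 0.4669 bits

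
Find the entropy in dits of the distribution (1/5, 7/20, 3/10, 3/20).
0.5798 dits

Shannon entropy is H(X) = -Σ p(x) log p(x).

For P = (1/5, 7/20, 3/10, 3/20):
H = -1/5 × log_10(1/5) -7/20 × log_10(7/20) -3/10 × log_10(3/10) -3/20 × log_10(3/20)
H = 0.5798 dits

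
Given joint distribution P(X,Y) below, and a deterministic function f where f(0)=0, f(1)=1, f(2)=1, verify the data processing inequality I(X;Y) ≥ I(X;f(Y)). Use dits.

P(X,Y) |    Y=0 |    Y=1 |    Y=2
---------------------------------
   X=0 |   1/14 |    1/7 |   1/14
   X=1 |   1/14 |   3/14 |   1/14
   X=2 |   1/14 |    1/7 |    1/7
I(X;Y) = 0.0093, I(X;f(Y)) = 0.0006, inequality holds: 0.0093 ≥ 0.0006

Data Processing Inequality: For any Markov chain X → Y → Z, we have I(X;Y) ≥ I(X;Z).

Here Z = f(Y) is a deterministic function of Y, forming X → Y → Z.

Original I(X;Y) = 0.0093 dits

After applying f:
P(X,Z) where Z=f(Y):
- P(X,Z=0) = P(X,Y=0)
- P(X,Z=1) = P(X,Y=1) + P(X,Y=2)

I(X;Z) = I(X;f(Y)) = 0.0006 dits

Verification: 0.0093 ≥ 0.0006 ✓

Information cannot be created by processing; the function f can only lose information about X.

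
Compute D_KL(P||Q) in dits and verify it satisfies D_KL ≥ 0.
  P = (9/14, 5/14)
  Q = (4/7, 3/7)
0.0046 dits

KL divergence satisfies the Gibbs inequality: D_KL(P||Q) ≥ 0 for all distributions P, Q.

D_KL(P||Q) = Σ p(x) log(p(x)/q(x))
Term by term:
  x=0: 9/14 × log_10[(9/14)/(4/7)] = 0.0329
  x=1: 5/14 × log_10[(5/14)/(3/7)] = -0.0283
D_KL(P||Q) = 0.0046 dits

D_KL(P||Q) = 0.0046 ≥ 0 ✓

This non-negativity is a fundamental property: relative entropy cannot be negative because it measures how different Q is from P.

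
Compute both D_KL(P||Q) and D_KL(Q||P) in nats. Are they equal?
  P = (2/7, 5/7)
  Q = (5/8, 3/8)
D_KL(P||Q) = 0.2366, D_KL(Q||P) = 0.2476

KL divergence is not symmetric: D_KL(P||Q) ≠ D_KL(Q||P) in general.

D_KL(P||Q) = 0.2366 nats
D_KL(Q||P) = 0.2476 nats

No, they are not equal!

This asymmetry is why KL divergence is not a true distance metric.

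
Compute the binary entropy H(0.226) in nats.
0.5344 nats

The binary entropy function is:
H(p) = -p log(p) - (1-p) log(1-p)

H(0.226) = -0.226 × log_e(0.226) - 0.774 × log_e(0.774)
H(0.226) = 0.5344 nats

Note: Binary entropy is maximized at p=0.5 (H=1 bit) and minimized at p=0 or p=1 (H=0).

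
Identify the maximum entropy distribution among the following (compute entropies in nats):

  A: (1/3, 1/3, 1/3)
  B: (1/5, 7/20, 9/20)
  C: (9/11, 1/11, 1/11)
A

For a discrete distribution over n outcomes, entropy is maximized by the uniform distribution.

Computing entropies:
H(A) = 1.0986 nats
H(B) = 1.0487 nats
H(C) = 0.6002 nats

The uniform distribution (where all probabilities equal 1/3) achieves the maximum entropy of log_e(3) = 1.0986 nats.

Distribution A has the highest entropy.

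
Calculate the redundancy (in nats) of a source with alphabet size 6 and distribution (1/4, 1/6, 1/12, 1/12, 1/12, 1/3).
0.1591 nats

Redundancy measures how far a source is from maximum entropy:
R = H_max - H(X)

Maximum entropy for 6 symbols: H_max = log_e(6) = 1.7918 nats
Actual entropy: H(X) = 1.6326 nats
Redundancy: R = 1.7918 - 1.6326 = 0.1591 nats

This redundancy represents potential for compression: the source could be compressed by 0.1591 nats per symbol.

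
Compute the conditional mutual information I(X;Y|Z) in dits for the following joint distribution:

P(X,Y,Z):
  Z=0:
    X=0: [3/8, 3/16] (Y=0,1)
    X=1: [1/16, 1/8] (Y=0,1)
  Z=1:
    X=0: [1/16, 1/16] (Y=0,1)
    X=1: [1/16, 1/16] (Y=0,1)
0.0139 dits

Conditional mutual information: I(X;Y|Z) = H(X|Z) + H(Y|Z) - H(X,Y|Z)

H(Z) = 0.2442
H(X,Z) = 0.5026 → H(X|Z) = 0.2584
H(Y,Z) = 0.5407 → H(Y|Z) = 0.2965
H(X,Y,Z) = 0.7852 → H(X,Y|Z) = 0.5410

I(X;Y|Z) = 0.2584 + 0.2965 - 0.5410 = 0.0139 dits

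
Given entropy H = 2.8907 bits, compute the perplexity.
7.4163

Perplexity is 2^H (or exp(H) for natural log).

H = 2.8907 bits
Perplexity = 2^2.8907 = 7.4163

Interpretation: The model's uncertainty is equivalent to choosing uniformly among 7.4 options.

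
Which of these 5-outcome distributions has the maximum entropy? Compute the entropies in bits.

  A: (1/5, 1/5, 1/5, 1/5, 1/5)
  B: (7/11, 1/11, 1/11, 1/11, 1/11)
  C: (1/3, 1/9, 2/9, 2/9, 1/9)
A

For a discrete distribution over n outcomes, entropy is maximized by the uniform distribution.

Computing entropies:
H(A) = 2.3219 bits
H(B) = 1.6729 bits
H(C) = 2.1972 bits

The uniform distribution (where all probabilities equal 1/5) achieves the maximum entropy of log_2(5) = 2.3219 bits.

Distribution A has the highest entropy.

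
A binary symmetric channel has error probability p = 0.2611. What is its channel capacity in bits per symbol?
0.1716 bits

For a binary symmetric channel (BSC) with error probability p:
Capacity C = 1 - H(p) bits per symbol

where H(p) = -p log₂(p) - (1-p) log₂(1-p) is the binary entropy function.

H(0.2611) = 0.8284 bits
C = 1 - 0.8284 = 0.1716 bits per symbol

This means we can reliably transmit up to 0.1716 bits of information per channel use.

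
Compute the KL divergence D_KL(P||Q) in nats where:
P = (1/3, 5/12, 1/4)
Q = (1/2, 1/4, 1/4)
0.0777 nats

KL divergence: D_KL(P||Q) = Σ p(x) log(p(x)/q(x))

Computing term by term:
  x=0: 1/3 × log_e[(1/3)/(1/2)] = 1/3 × -0.4055 = -0.1352
  x=1: 5/12 × log_e[(5/12)/(1/4)] = 5/12 × 0.5108 = 0.2128
  x=2: 1/4 × log_e[(1/4)/(1/4)] = 1/4 × 0.0000 = 0.0000

D_KL(P||Q) = 0.0777 nats

Note: KL divergence is always non-negative and equals 0 iff P = Q.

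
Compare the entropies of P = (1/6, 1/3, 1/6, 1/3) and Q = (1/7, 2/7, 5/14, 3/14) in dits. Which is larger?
Q

Computing entropies in dits:
H(P) = 0.5775
H(Q) = 0.5792

Distribution Q has higher entropy.

Intuition: The distribution closer to uniform (more spread out) has higher entropy.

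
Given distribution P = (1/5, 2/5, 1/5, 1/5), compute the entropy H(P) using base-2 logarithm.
1.9219 bits

Shannon entropy is H(X) = -Σ p(x) log p(x).

For P = (1/5, 2/5, 1/5, 1/5):
H = -1/5 × log_2(1/5) -2/5 × log_2(2/5) -1/5 × log_2(1/5) -1/5 × log_2(1/5)
H = 1.9219 bits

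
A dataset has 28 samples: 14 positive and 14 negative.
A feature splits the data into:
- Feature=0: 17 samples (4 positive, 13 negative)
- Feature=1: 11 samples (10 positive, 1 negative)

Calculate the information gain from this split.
0.3494 bits

Information Gain = H(Y) - H(Y|Feature)

Before split:
P(positive) = 14/28 = 0.5000
H(Y) = 1.0000 bits

After split:
Feature=0: H = 0.7871 bits (weight = 17/28)
Feature=1: H = 0.4395 bits (weight = 11/28)
H(Y|Feature) = (17/28)×0.7871 + (11/28)×0.4395 = 0.6506 bits

Information Gain = 1.0000 - 0.6506 = 0.3494 bits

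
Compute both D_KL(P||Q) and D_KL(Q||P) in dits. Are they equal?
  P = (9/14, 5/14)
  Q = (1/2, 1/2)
D_KL(P||Q) = 0.0180, D_KL(Q||P) = 0.0185

KL divergence is not symmetric: D_KL(P||Q) ≠ D_KL(Q||P) in general.

D_KL(P||Q) = 0.0180 dits
D_KL(Q||P) = 0.0185 dits

No, they are not equal!

This asymmetry is why KL divergence is not a true distance metric.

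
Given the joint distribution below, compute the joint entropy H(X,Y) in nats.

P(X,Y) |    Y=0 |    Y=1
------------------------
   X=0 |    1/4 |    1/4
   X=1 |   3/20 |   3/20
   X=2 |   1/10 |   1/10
1.7228 nats

Joint entropy is H(X,Y) = -Σ_{x,y} p(x,y) log p(x,y).

Summing over all non-zero entries:
H(X,Y) = -[1/4·log_e(1/4) + 1/4·log_e(1/4) + 3/20·log_e(3/20) + 3/20·log_e(3/20) + 1/10·log_e(1/10) + 1/10·log_e(1/10)]
H(X,Y) = 1.7228 nats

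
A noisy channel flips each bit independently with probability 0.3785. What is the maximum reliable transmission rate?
0.0430 bits

For a binary symmetric channel (BSC) with error probability p:
Capacity C = 1 - H(p) bits per symbol

where H(p) = -p log₂(p) - (1-p) log₂(1-p) is the binary entropy function.

H(0.3785) = 0.9570 bits
C = 1 - 0.9570 = 0.0430 bits per symbol

This means we can reliably transmit up to 0.0430 bits of information per channel use.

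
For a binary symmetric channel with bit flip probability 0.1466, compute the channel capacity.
0.3987 bits

For a binary symmetric channel (BSC) with error probability p:
Capacity C = 1 - H(p) bits per symbol

where H(p) = -p log₂(p) - (1-p) log₂(1-p) is the binary entropy function.

H(0.1466) = 0.6013 bits
C = 1 - 0.6013 = 0.3987 bits per symbol

This means we can reliably transmit up to 0.3987 bits of information per channel use.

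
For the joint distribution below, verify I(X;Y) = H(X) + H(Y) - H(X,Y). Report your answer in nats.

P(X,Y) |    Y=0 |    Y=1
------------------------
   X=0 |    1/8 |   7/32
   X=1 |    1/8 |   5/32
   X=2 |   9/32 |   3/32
I(X;Y) = 0.0618 nats

Mutual information has multiple equivalent forms:
- I(X;Y) = H(X) - H(X|Y)
- I(X;Y) = H(Y) - H(Y|X)
- I(X;Y) = H(X) + H(Y) - H(X,Y)

Computing all quantities:
H(X) = 1.0916, H(Y) = 0.6912, H(X,Y) = 1.7211
H(X|Y) = 1.0299, H(Y|X) = 0.6294

Verification:
H(X) - H(X|Y) = 1.0916 - 1.0299 = 0.0618
H(Y) - H(Y|X) = 0.6912 - 0.6294 = 0.0618
H(X) + H(Y) - H(X,Y) = 1.0916 + 0.6912 - 1.7211 = 0.0618

All forms give I(X;Y) = 0.0618 nats. ✓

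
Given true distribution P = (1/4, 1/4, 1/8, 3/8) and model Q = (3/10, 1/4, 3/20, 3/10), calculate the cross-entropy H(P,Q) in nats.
1.3362 nats

Cross-entropy: H(P,Q) = -Σ p(x) log q(x)

Alternatively: H(P,Q) = H(P) + D_KL(P||Q)
H(P) = 1.3209 nats
D_KL(P||Q) = 0.0153 nats

H(P,Q) = 1.3209 + 0.0153 = 1.3362 nats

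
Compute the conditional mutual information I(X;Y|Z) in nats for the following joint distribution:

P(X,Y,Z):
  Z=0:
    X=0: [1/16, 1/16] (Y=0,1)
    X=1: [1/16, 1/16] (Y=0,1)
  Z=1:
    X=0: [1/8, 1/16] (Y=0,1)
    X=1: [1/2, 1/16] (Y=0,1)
0.0224 nats

Conditional mutual information: I(X;Y|Z) = H(X|Z) + H(Y|Z) - H(X,Y|Z)

H(Z) = 0.5623
H(X,Z) = 1.1574 → H(X|Z) = 0.5950
H(Y,Z) = 1.0735 → H(Y|Z) = 0.5112
H(X,Y,Z) = 1.6462 → H(X,Y|Z) = 1.0839

I(X;Y|Z) = 0.5950 + 0.5112 - 1.0839 = 0.0224 nats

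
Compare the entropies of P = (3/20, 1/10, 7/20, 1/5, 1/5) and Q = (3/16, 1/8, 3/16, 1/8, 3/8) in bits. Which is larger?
P

Computing entropies in bits:
H(P) = 2.2016
H(Q) = 2.1863

Distribution P has higher entropy.

Intuition: The distribution closer to uniform (more spread out) has higher entropy.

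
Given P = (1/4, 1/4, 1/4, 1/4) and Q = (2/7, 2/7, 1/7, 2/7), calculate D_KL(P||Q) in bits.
0.0574 bits

KL divergence: D_KL(P||Q) = Σ p(x) log(p(x)/q(x))

Computing term by term:
  x=0: 1/4 × log_2[(1/4)/(2/7)] = 1/4 × -0.1926 = -0.0482
  x=1: 1/4 × log_2[(1/4)/(2/7)] = 1/4 × -0.1926 = -0.0482
  x=2: 1/4 × log_2[(1/4)/(1/7)] = 1/4 × 0.8074 = 0.2018
  x=3: 1/4 × log_2[(1/4)/(2/7)] = 1/4 × -0.1926 = -0.0482

D_KL(P||Q) = 0.0574 bits

Note: KL divergence is always non-negative and equals 0 iff P = Q.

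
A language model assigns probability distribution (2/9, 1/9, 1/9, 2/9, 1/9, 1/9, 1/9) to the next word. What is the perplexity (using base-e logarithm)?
6.6138

Perplexity is e^H (or exp(H) for natural log).

First, H = -Σ p log p = 1.8892 nats
Perplexity = e^1.8892 = 6.6138

Interpretation: The model's uncertainty is equivalent to choosing uniformly among 6.6 options.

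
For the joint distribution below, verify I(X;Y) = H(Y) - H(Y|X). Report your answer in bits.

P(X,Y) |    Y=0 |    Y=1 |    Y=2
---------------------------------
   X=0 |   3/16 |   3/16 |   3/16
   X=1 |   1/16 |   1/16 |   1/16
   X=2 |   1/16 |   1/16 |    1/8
I(X;Y) = 0.0157 bits

Mutual information has multiple equivalent forms:
- I(X;Y) = H(X) - H(X|Y)
- I(X;Y) = H(Y) - H(Y|X)
- I(X;Y) = H(X) + H(Y) - H(X,Y)

Computing all quantities:
H(X) = 1.4197, H(Y) = 1.5794, H(X,Y) = 2.9835
H(X|Y) = 1.4040, H(Y|X) = 1.5637

Verification:
H(X) - H(X|Y) = 1.4197 - 1.4040 = 0.0157
H(Y) - H(Y|X) = 1.5794 - 1.5637 = 0.0157
H(X) + H(Y) - H(X,Y) = 1.4197 + 1.5794 - 2.9835 = 0.0157

All forms give I(X;Y) = 0.0157 bits. ✓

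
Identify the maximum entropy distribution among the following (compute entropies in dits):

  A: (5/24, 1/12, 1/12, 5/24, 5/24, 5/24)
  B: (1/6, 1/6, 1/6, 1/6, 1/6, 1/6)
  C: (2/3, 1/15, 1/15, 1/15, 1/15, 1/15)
B

For a discrete distribution over n outcomes, entropy is maximized by the uniform distribution.

Computing entropies:
H(A) = 0.7476 dits
H(B) = 0.7782 dits
H(C) = 0.5094 dits

The uniform distribution (where all probabilities equal 1/6) achieves the maximum entropy of log_10(6) = 0.7782 dits.

Distribution B has the highest entropy.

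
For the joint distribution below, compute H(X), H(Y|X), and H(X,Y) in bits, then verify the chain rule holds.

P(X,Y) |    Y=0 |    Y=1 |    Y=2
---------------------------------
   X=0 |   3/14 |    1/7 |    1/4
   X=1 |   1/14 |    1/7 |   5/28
H(X,Y) = 2.4941, H(X) = 0.9666, H(Y|X) = 1.5275 (all in bits)

Chain rule: H(X,Y) = H(X) + H(Y|X)

Left side — joint entropy directly:
H(X,Y) = -Σ p(x,y) log p(x,y) = 2.4941 bits

Right side — compute H(Y|X) from the conditional distributions:
P(X) = (17/28, 11/28), so H(X) = 0.9666 bits
H(Y|X) = Σ_x P(X=x) · H(Y|X=x):
  P(Y|X=0) = (6/17, 4/17, 7/17), H(Y|X=0) = 1.5486, weight P(X=0) = 17/28
  P(Y|X=1) = (2/11, 4/11, 5/11), H(Y|X=1) = 1.4949, weight P(X=1) = 11/28
H(Y|X) = 1.5275 bits

H(X) + H(Y|X) = 0.9666 + 1.5275 = 2.4941 bits

Both sides equal 2.4941 bits. ✓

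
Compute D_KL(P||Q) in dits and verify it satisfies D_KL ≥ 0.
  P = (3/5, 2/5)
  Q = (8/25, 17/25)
0.0716 dits

KL divergence satisfies the Gibbs inequality: D_KL(P||Q) ≥ 0 for all distributions P, Q.

D_KL(P||Q) = Σ p(x) log(p(x)/q(x))
Term by term:
  x=0: 3/5 × log_10[(3/5)/(8/25)] = 0.1638
  x=1: 2/5 × log_10[(2/5)/(17/25)] = -0.0922
D_KL(P||Q) = 0.0716 dits

D_KL(P||Q) = 0.0716 ≥ 0 ✓

This non-negativity is a fundamental property: relative entropy cannot be negative because it measures how different Q is from P.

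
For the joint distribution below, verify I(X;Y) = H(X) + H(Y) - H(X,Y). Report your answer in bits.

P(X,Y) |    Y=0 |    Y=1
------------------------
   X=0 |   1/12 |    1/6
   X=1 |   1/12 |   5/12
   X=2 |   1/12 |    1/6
I(X;Y) = 0.0271 bits

Mutual information has multiple equivalent forms:
- I(X;Y) = H(X) - H(X|Y)
- I(X;Y) = H(Y) - H(Y|X)
- I(X;Y) = H(X) + H(Y) - H(X,Y)

Computing all quantities:
H(X) = 1.5000, H(Y) = 0.8113, H(X,Y) = 2.2842
H(X|Y) = 1.4729, H(Y|X) = 0.7842

Verification:
H(X) - H(X|Y) = 1.5000 - 1.4729 = 0.0271
H(Y) - H(Y|X) = 0.8113 - 0.7842 = 0.0271
H(X) + H(Y) - H(X,Y) = 1.5000 + 0.8113 - 2.2842 = 0.0271

All forms give I(X;Y) = 0.0271 bits. ✓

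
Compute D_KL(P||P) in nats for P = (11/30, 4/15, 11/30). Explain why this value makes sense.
0.0000 nats

KL divergence satisfies the Gibbs inequality: D_KL(P||Q) ≥ 0 for all distributions P, Q.

D_KL(P||Q) = Σ p(x) log(p(x)/q(x))
Each term is p(x) × log_e(p(x)/p(x)) = p(x) × log_e(1) = 0, so the sum is 0.
D_KL(P||Q) = 0.0000 nats

When P = Q, the KL divergence is exactly 0, as there is no 'divergence' between identical distributions.

This non-negativity is a fundamental property: relative entropy cannot be negative because it measures how different Q is from P.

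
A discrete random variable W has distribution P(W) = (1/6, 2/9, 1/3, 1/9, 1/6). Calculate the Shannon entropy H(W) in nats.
1.5418 nats

Shannon entropy is H(X) = -Σ p(x) log p(x).

For P = (1/6, 2/9, 1/3, 1/9, 1/6):
H = -1/6 × log_e(1/6) -2/9 × log_e(2/9) -1/3 × log_e(1/3) -1/9 × log_e(1/9) -1/6 × log_e(1/6)
H = 1.5418 nats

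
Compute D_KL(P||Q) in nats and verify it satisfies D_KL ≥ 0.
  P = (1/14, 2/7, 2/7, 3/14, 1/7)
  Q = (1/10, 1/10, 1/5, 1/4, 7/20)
0.2168 nats

KL divergence satisfies the Gibbs inequality: D_KL(P||Q) ≥ 0 for all distributions P, Q.

D_KL(P||Q) = Σ p(x) log(p(x)/q(x))
Term by term:
  x=0: 1/14 × log_e[(1/14)/(1/10)] = -0.0240
  x=1: 2/7 × log_e[(2/7)/(1/10)] = 0.2999
  x=2: 2/7 × log_e[(2/7)/(1/5)] = 0.1019
  x=3: 3/14 × log_e[(3/14)/(1/4)] = -0.0330
  x=4: 1/7 × log_e[(1/7)/(7/20)] = -0.1280
D_KL(P||Q) = 0.2168 nats

D_KL(P||Q) = 0.2168 ≥ 0 ✓

This non-negativity is a fundamental property: relative entropy cannot be negative because it measures how different Q is from P.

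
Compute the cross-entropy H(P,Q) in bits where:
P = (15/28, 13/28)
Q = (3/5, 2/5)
1.0086 bits

Cross-entropy: H(P,Q) = -Σ p(x) log q(x)

Alternatively: H(P,Q) = H(P) + D_KL(P||Q)
H(P) = 0.9963 bits
D_KL(P||Q) = 0.0122 bits

H(P,Q) = 0.9963 + 0.0122 = 1.0086 bits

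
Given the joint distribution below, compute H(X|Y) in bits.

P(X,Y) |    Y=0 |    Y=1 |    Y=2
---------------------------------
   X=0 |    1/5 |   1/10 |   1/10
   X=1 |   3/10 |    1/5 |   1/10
0.9610 bits

Using the chain rule: H(X|Y) = H(X,Y) - H(Y)

First, compute H(X,Y) = 2.4464 bits

Marginal P(Y) = (1/2, 3/10, 1/5)
H(Y) = 1.4855 bits

H(X|Y) = H(X,Y) - H(Y) = 2.4464 - 1.4855 = 0.9610 bits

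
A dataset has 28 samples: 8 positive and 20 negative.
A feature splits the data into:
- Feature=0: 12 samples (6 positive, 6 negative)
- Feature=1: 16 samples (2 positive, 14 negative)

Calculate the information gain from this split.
0.1239 bits

Information Gain = H(Y) - H(Y|Feature)

Before split:
P(positive) = 8/28 = 0.2857
H(Y) = 0.8631 bits

After split:
Feature=0: H = 1.0000 bits (weight = 12/28)
Feature=1: H = 0.5436 bits (weight = 16/28)
H(Y|Feature) = (12/28)×1.0000 + (16/28)×0.5436 = 0.7392 bits

Information Gain = 0.8631 - 0.7392 = 0.1239 bits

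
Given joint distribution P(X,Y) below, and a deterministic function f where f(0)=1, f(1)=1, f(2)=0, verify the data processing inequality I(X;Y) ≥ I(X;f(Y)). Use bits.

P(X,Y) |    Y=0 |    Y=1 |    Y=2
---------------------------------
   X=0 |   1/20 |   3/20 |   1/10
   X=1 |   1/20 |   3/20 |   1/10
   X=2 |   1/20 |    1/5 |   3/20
I(X;Y) = 0.0029, I(X;f(Y)) = 0.0013, inequality holds: 0.0029 ≥ 0.0013

Data Processing Inequality: For any Markov chain X → Y → Z, we have I(X;Y) ≥ I(X;Z).

Here Z = f(Y) is a deterministic function of Y, forming X → Y → Z.

Original I(X;Y) = 0.0029 bits

After applying f:
P(X,Z) where Z=f(Y):
- P(X,Z=0) = P(X,Y=2)
- P(X,Z=1) = P(X,Y=0) + P(X,Y=1)

I(X;Z) = I(X;f(Y)) = 0.0013 bits

Verification: 0.0029 ≥ 0.0013 ✓

Information cannot be created by processing; the function f can only lose information about X.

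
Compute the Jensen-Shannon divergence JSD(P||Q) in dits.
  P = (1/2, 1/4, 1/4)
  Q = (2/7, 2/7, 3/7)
0.0118 dits

Jensen-Shannon divergence is:
JSD(P||Q) = 0.5 × D_KL(P||M) + 0.5 × D_KL(Q||M)
where M = 0.5 × (P + Q) is the mixture distribution.

M = 0.5 × (1/2, 1/4, 1/4) + 0.5 × (2/7, 2/7, 3/7) = (11/28, 0.267857, 0.339286)

D_KL(P||M) = 0.0117 dits
D_KL(Q||M) = 0.0120 dits

JSD(P||Q) = 0.5 × 0.0117 + 0.5 × 0.0120 = 0.0118 dits

Unlike KL divergence, JSD is symmetric and bounded: 0 ≤ JSD ≤ log(2).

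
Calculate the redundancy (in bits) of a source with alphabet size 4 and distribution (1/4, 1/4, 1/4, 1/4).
0.0000 bits

Redundancy measures how far a source is from maximum entropy:
R = H_max - H(X)

Maximum entropy for 4 symbols: H_max = log_2(4) = 2.0000 bits
Actual entropy: H(X) = 2.0000 bits
Redundancy: R = 2.0000 - 2.0000 = 0.0000 bits

This redundancy represents potential for compression: the source could be compressed by 0.0000 bits per symbol.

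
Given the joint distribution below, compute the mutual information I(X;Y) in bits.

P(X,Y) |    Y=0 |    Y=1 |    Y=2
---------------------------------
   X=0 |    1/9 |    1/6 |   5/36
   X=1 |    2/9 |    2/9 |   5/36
0.0128 bits

Mutual information: I(X;Y) = H(X) + H(Y) - H(X,Y)

Marginals:
P(X) = (5/12, 7/12), H(X) = 0.9799 bits
P(Y) = (1/3, 7/18, 5/18), H(Y) = 1.5715 bits

Joint entropy: H(X,Y) = 2.5386 bits

I(X;Y) = 0.9799 + 1.5715 - 2.5386 = 0.0128 bits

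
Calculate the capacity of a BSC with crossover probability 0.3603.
0.0571 bits

For a binary symmetric channel (BSC) with error probability p:
Capacity C = 1 - H(p) bits per symbol

where H(p) = -p log₂(p) - (1-p) log₂(1-p) is the binary entropy function.

H(0.3603) = 0.9429 bits
C = 1 - 0.9429 = 0.0571 bits per symbol

This means we can reliably transmit up to 0.0571 bits of information per channel use.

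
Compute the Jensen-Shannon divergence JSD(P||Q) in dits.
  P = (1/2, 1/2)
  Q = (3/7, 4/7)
0.0011 dits

Jensen-Shannon divergence is:
JSD(P||Q) = 0.5 × D_KL(P||M) + 0.5 × D_KL(Q||M)
where M = 0.5 × (P + Q) is the mixture distribution.

M = 0.5 × (1/2, 1/2) + 0.5 × (3/7, 4/7) = (13/28, 15/28)

D_KL(P||M) = 0.0011 dits
D_KL(Q||M) = 0.0011 dits

JSD(P||Q) = 0.5 × 0.0011 + 0.5 × 0.0011 = 0.0011 dits

Unlike KL divergence, JSD is symmetric and bounded: 0 ≤ JSD ≤ log(2).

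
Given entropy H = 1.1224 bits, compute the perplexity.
2.1771

Perplexity is 2^H (or exp(H) for natural log).

H = 1.1224 bits
Perplexity = 2^1.1224 = 2.1771

Interpretation: The model's uncertainty is equivalent to choosing uniformly among 2.2 options.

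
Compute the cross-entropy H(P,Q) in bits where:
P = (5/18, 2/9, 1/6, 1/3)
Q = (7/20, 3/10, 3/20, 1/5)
2.0368 bits

Cross-entropy: H(P,Q) = -Σ p(x) log q(x)

Alternatively: H(P,Q) = H(P) + D_KL(P||Q)
H(P) = 1.9547 bits
D_KL(P||Q) = 0.0822 bits

H(P,Q) = 1.9547 + 0.0822 = 2.0368 bits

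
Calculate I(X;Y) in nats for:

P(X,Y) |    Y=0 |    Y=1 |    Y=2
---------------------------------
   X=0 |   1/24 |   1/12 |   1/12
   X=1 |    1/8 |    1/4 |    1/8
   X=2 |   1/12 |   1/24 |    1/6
0.0638 nats

Mutual information: I(X;Y) = H(X) + H(Y) - H(X,Y)

Marginals:
P(X) = (5/24, 1/2, 7/24), H(X) = 1.0327 nats
P(Y) = (1/4, 3/8, 3/8), H(Y) = 1.0822 nats

Joint entropy: H(X,Y) = 2.0511 nats

I(X;Y) = 1.0327 + 1.0822 - 2.0511 = 0.0638 nats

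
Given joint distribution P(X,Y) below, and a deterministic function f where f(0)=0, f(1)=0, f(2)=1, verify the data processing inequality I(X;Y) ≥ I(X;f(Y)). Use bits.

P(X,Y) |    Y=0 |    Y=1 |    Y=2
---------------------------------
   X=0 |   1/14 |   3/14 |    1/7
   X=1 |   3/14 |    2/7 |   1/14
I(X;Y) = 0.0640, I(X;f(Y)) = 0.0454, inequality holds: 0.0640 ≥ 0.0454

Data Processing Inequality: For any Markov chain X → Y → Z, we have I(X;Y) ≥ I(X;Z).

Here Z = f(Y) is a deterministic function of Y, forming X → Y → Z.

Original I(X;Y) = 0.0640 bits

After applying f:
P(X,Z) where Z=f(Y):
- P(X,Z=0) = P(X,Y=0) + P(X,Y=1)
- P(X,Z=1) = P(X,Y=2)

I(X;Z) = I(X;f(Y)) = 0.0454 bits

Verification: 0.0640 ≥ 0.0454 ✓

Information cannot be created by processing; the function f can only lose information about X.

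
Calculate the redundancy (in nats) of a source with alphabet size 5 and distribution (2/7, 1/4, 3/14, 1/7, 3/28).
0.0575 nats

Redundancy measures how far a source is from maximum entropy:
R = H_max - H(X)

Maximum entropy for 5 symbols: H_max = log_e(5) = 1.6094 nats
Actual entropy: H(X) = 1.5519 nats
Redundancy: R = 1.6094 - 1.5519 = 0.0575 nats

This redundancy represents potential for compression: the source could be compressed by 0.0575 nats per symbol.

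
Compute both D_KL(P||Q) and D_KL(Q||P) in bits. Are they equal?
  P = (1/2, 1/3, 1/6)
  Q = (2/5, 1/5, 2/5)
D_KL(P||Q) = 0.1961, D_KL(Q||P) = 0.2290

KL divergence is not symmetric: D_KL(P||Q) ≠ D_KL(Q||P) in general.

D_KL(P||Q) = 0.1961 bits
D_KL(Q||P) = 0.2290 bits

No, they are not equal!

This asymmetry is why KL divergence is not a true distance metric.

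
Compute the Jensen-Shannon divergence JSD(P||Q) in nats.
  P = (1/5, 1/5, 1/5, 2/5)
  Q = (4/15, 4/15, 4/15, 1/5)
0.0242 nats

Jensen-Shannon divergence is:
JSD(P||Q) = 0.5 × D_KL(P||M) + 0.5 × D_KL(Q||M)
where M = 0.5 × (P + Q) is the mixture distribution.

M = 0.5 × (1/5, 1/5, 1/5, 2/5) + 0.5 × (4/15, 4/15, 4/15, 1/5) = (7/30, 7/30, 7/30, 3/10)

D_KL(P||M) = 0.0226 nats
D_KL(Q||M) = 0.0257 nats

JSD(P||Q) = 0.5 × 0.0226 + 0.5 × 0.0257 = 0.0242 nats

Unlike KL divergence, JSD is symmetric and bounded: 0 ≤ JSD ≤ log(2).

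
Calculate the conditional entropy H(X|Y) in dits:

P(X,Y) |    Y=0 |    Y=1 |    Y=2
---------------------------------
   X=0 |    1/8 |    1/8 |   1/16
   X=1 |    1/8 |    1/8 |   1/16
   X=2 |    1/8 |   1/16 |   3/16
0.4511 dits

Using the chain rule: H(X|Y) = H(X,Y) - H(Y)

First, compute H(X,Y) = 0.9265 dits

Marginal P(Y) = (3/8, 5/16, 5/16)
H(Y) = 0.4755 dits

H(X|Y) = H(X,Y) - H(Y) = 0.9265 - 0.4755 = 0.4511 dits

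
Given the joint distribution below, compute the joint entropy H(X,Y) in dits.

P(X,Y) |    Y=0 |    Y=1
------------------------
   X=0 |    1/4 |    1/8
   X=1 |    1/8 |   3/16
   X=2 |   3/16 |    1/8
0.7618 dits

Joint entropy is H(X,Y) = -Σ_{x,y} p(x,y) log p(x,y).

Summing over all non-zero entries:
H(X,Y) = -[1/4·log_10(1/4) + 1/8·log_10(1/8) + 1/8·log_10(1/8) + 3/16·log_10(3/16) + 3/16·log_10(3/16) + 1/8·log_10(1/8)]
H(X,Y) = 0.7618 dits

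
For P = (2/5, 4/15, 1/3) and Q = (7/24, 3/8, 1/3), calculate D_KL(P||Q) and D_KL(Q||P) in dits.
D_KL(P||Q) = 0.0154, D_KL(Q||P) = 0.0155

KL divergence is not symmetric: D_KL(P||Q) ≠ D_KL(Q||P) in general.

D_KL(P||Q) = 0.0154 dits
D_KL(Q||P) = 0.0155 dits

No, they are not equal!

This asymmetry is why KL divergence is not a true distance metric.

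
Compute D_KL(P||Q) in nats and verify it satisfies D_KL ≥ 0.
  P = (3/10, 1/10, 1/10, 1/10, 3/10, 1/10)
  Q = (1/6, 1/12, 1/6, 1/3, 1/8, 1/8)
0.2634 nats

KL divergence satisfies the Gibbs inequality: D_KL(P||Q) ≥ 0 for all distributions P, Q.

D_KL(P||Q) = Σ p(x) log(p(x)/q(x))
Term by term:
  x=0: 3/10 × log_e[(3/10)/(1/6)] = 0.1763
  x=1: 1/10 × log_e[(1/10)/(1/12)] = 0.0182
  x=2: 1/10 × log_e[(1/10)/(1/6)] = -0.0511
  x=3: 1/10 × log_e[(1/10)/(1/3)] = -0.1204
  x=4: 3/10 × log_e[(3/10)/(1/8)] = 0.2626
  x=5: 1/10 × log_e[(1/10)/(1/8)] = -0.0223
D_KL(P||Q) = 0.2634 nats

D_KL(P||Q) = 0.2634 ≥ 0 ✓

This non-negativity is a fundamental property: relative entropy cannot be negative because it measures how different Q is from P.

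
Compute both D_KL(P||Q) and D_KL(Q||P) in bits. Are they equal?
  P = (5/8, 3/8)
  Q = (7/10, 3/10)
D_KL(P||Q) = 0.0185, D_KL(Q||P) = 0.0179

KL divergence is not symmetric: D_KL(P||Q) ≠ D_KL(Q||P) in general.

D_KL(P||Q) = 0.0185 bits
D_KL(Q||P) = 0.0179 bits

No, they are not equal!

This asymmetry is why KL divergence is not a true distance metric.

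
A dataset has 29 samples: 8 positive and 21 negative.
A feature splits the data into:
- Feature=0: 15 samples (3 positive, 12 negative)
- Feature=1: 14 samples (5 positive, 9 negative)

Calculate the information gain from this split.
0.0224 bits

Information Gain = H(Y) - H(Y|Feature)

Before split:
P(positive) = 8/29 = 0.2759
H(Y) = 0.8498 bits

After split:
Feature=0: H = 0.7219 bits (weight = 15/29)
Feature=1: H = 0.9403 bits (weight = 14/29)
H(Y|Feature) = (15/29)×0.7219 + (14/29)×0.9403 = 0.8273 bits

Information Gain = 0.8498 - 0.8273 = 0.0224 bits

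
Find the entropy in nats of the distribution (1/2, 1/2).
0.6931 nats

Shannon entropy is H(X) = -Σ p(x) log p(x).

For P = (1/2, 1/2):
H = -1/2 × log_e(1/2) -1/2 × log_e(1/2)
H = 0.6931 nats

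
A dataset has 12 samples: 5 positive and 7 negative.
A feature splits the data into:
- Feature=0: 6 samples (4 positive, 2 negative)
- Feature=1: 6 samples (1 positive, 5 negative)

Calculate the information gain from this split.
0.1957 bits

Information Gain = H(Y) - H(Y|Feature)

Before split:
P(positive) = 5/12 = 0.4167
H(Y) = 0.9799 bits

After split:
Feature=0: H = 0.9183 bits (weight = 6/12)
Feature=1: H = 0.6500 bits (weight = 6/12)
H(Y|Feature) = (6/12)×0.9183 + (6/12)×0.6500 = 0.7842 bits

Information Gain = 0.9799 - 0.7842 = 0.1957 bits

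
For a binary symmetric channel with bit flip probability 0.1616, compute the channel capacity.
0.3619 bits

For a binary symmetric channel (BSC) with error probability p:
Capacity C = 1 - H(p) bits per symbol

where H(p) = -p log₂(p) - (1-p) log₂(1-p) is the binary entropy function.

H(0.1616) = 0.6381 bits
C = 1 - 0.6381 = 0.3619 bits per symbol

This means we can reliably transmit up to 0.3619 bits of information per channel use.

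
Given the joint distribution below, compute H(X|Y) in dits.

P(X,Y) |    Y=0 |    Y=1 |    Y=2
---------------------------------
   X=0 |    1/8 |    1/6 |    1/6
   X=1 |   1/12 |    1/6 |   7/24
0.2917 dits

Using the chain rule: H(X|Y) = H(X,Y) - H(Y)

First, compute H(X,Y) = 0.7480 dits

Marginal P(Y) = (5/24, 1/3, 11/24)
H(Y) = 0.4563 dits

H(X|Y) = H(X,Y) - H(Y) = 0.7480 - 0.4563 = 0.2917 dits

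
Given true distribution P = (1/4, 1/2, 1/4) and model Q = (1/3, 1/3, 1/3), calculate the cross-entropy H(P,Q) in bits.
1.5850 bits

Cross-entropy: H(P,Q) = -Σ p(x) log q(x)

Alternatively: H(P,Q) = H(P) + D_KL(P||Q)
H(P) = 1.5000 bits
D_KL(P||Q) = 0.0850 bits

H(P,Q) = 1.5000 + 0.0850 = 1.5850 bits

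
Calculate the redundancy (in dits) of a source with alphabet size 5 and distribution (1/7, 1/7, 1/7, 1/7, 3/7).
0.0584 dits

Redundancy measures how far a source is from maximum entropy:
R = H_max - H(X)

Maximum entropy for 5 symbols: H_max = log_10(5) = 0.6990 dits
Actual entropy: H(X) = 0.6406 dits
Redundancy: R = 0.6990 - 0.6406 = 0.0584 dits

This redundancy represents potential for compression: the source could be compressed by 0.0584 dits per symbol.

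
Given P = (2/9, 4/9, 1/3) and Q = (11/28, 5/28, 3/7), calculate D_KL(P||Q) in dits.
0.0846 dits

KL divergence: D_KL(P||Q) = Σ p(x) log(p(x)/q(x))

Computing term by term:
  x=0: 2/9 × log_10[(2/9)/(11/28)] = 2/9 × -0.2474 = -0.0550
  x=1: 4/9 × log_10[(4/9)/(5/28)] = 4/9 × 0.3960 = 0.1760
  x=2: 1/3 × log_10[(1/3)/(3/7)] = 1/3 × -0.1091 = -0.0364

D_KL(P||Q) = 0.0846 dits

Note: KL divergence is always non-negative and equals 0 iff P = Q.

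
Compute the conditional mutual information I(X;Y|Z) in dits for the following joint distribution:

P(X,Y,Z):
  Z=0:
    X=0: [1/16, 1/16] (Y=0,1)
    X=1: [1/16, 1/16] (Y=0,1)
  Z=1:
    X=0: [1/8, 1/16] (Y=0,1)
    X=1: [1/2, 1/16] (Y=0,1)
0.0097 dits

Conditional mutual information: I(X;Y|Z) = H(X|Z) + H(Y|Z) - H(X,Y|Z)

H(Z) = 0.2442
H(X,Z) = 0.5026 → H(X|Z) = 0.2584
H(Y,Z) = 0.4662 → H(Y|Z) = 0.2220
H(X,Y,Z) = 0.7149 → H(X,Y|Z) = 0.4707

I(X;Y|Z) = 0.2584 + 0.2220 - 0.4707 = 0.0097 dits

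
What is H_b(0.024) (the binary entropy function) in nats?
0.1132 nats

The binary entropy function is:
H(p) = -p log(p) - (1-p) log(1-p)

H(0.024) = -0.024 × log_e(0.024) - 0.976 × log_e(0.976)
H(0.024) = 0.1132 nats

Note: Binary entropy is maximized at p=0.5 (H=1 bit) and minimized at p=0 or p=1 (H=0).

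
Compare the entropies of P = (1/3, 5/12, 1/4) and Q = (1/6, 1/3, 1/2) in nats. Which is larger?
P

Computing entropies in nats:
H(P) = 1.0776
H(Q) = 1.0114

Distribution P has higher entropy.

Intuition: The distribution closer to uniform (more spread out) has higher entropy.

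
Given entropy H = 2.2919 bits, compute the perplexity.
4.8970

Perplexity is 2^H (or exp(H) for natural log).

H = 2.2919 bits
Perplexity = 2^2.2919 = 4.8970

Interpretation: The model's uncertainty is equivalent to choosing uniformly among 4.9 options.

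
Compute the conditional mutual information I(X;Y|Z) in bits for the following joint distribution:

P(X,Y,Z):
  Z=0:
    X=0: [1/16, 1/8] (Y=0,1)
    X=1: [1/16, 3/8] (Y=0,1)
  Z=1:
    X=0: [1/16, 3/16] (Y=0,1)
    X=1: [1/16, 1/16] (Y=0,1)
0.0367 bits

Conditional mutual information: I(X;Y|Z) = H(X|Z) + H(Y|Z) - H(X,Y|Z)

H(Z) = 0.9544
H(X,Z) = 1.8496 → H(X|Z) = 0.8952
H(Y,Z) = 1.7500 → H(Y|Z) = 0.7956
H(X,Y,Z) = 2.6085 → H(X,Y|Z) = 1.6540

I(X;Y|Z) = 0.8952 + 0.7956 - 1.6540 = 0.0367 bits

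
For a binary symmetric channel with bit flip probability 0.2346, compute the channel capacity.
0.2141 bits

For a binary symmetric channel (BSC) with error probability p:
Capacity C = 1 - H(p) bits per symbol

where H(p) = -p log₂(p) - (1-p) log₂(1-p) is the binary entropy function.

H(0.2346) = 0.7859 bits
C = 1 - 0.7859 = 0.2141 bits per symbol

This means we can reliably transmit up to 0.2141 bits of information per channel use.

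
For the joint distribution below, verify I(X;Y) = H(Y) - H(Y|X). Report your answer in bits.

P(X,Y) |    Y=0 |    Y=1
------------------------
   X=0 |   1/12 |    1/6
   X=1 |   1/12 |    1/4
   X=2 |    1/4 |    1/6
I(X;Y) = 0.0753 bits

Mutual information has multiple equivalent forms:
- I(X;Y) = H(X) - H(X|Y)
- I(X;Y) = H(Y) - H(Y|X)
- I(X;Y) = H(X) + H(Y) - H(X,Y)

Computing all quantities:
H(X) = 1.5546, H(Y) = 0.9799, H(X,Y) = 2.4591
H(X|Y) = 1.4793, H(Y|X) = 0.9046

Verification:
H(X) - H(X|Y) = 1.5546 - 1.4793 = 0.0753
H(Y) - H(Y|X) = 0.9799 - 0.9046 = 0.0753
H(X) + H(Y) - H(X,Y) = 1.5546 + 0.9799 - 2.4591 = 0.0753

All forms give I(X;Y) = 0.0753 bits. ✓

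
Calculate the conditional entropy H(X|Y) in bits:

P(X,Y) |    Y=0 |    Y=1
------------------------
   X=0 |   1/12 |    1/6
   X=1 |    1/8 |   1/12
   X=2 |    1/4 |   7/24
1.4268 bits

Using the chain rule: H(X|Y) = H(X,Y) - H(Y)

First, compute H(X,Y) = 2.4218 bits

Marginal P(Y) = (11/24, 13/24)
H(Y) = 0.9950 bits

H(X|Y) = H(X,Y) - H(Y) = 2.4218 - 0.9950 = 1.4268 bits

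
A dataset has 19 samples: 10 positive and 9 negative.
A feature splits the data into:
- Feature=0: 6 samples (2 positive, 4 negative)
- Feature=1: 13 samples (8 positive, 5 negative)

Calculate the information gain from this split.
0.0503 bits

Information Gain = H(Y) - H(Y|Feature)

Before split:
P(positive) = 10/19 = 0.5263
H(Y) = 0.9980 bits

After split:
Feature=0: H = 0.9183 bits (weight = 6/19)
Feature=1: H = 0.9612 bits (weight = 13/19)
H(Y|Feature) = (6/19)×0.9183 + (13/19)×0.9612 = 0.9477 bits

Information Gain = 0.9980 - 0.9477 = 0.0503 bits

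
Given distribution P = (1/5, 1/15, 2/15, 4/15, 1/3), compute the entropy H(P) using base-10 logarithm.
0.6470 dits

Shannon entropy is H(X) = -Σ p(x) log p(x).

For P = (1/5, 1/15, 2/15, 4/15, 1/3):
H = -1/5 × log_10(1/5) -1/15 × log_10(1/15) -2/15 × log_10(2/15) -4/15 × log_10(4/15) -1/3 × log_10(1/3)
H = 0.6470 dits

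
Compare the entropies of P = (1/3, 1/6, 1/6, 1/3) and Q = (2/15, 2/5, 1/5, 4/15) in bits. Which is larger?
P

Computing entropies in bits:
H(P) = 1.9183
H(Q) = 1.8892

Distribution P has higher entropy.

Intuition: The distribution closer to uniform (more spread out) has higher entropy.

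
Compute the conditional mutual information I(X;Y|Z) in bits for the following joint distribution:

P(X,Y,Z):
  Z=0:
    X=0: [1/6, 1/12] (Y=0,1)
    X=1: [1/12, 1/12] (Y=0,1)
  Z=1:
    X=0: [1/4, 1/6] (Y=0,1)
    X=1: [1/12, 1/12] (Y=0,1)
0.0118 bits

Conditional mutual information: I(X;Y|Z) = H(X|Z) + H(Y|Z) - H(X,Y|Z)

H(Z) = 0.9799
H(X,Z) = 1.8879 → H(X|Z) = 0.9080
H(Y,Z) = 1.9591 → H(Y|Z) = 0.9793
H(X,Y,Z) = 2.8554 → H(X,Y|Z) = 1.8755

I(X;Y|Z) = 0.9080 + 0.9793 - 1.8755 = 0.0118 bits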